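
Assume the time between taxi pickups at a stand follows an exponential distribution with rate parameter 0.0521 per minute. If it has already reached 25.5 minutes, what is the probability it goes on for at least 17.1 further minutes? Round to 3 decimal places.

The exponential is memoryless, so the remaining time is again Exp(λ): the condition X > 25.5 is irrelevant.
P(X > 17.1) = e^(−0.89091) ≈ 0.410.

0.410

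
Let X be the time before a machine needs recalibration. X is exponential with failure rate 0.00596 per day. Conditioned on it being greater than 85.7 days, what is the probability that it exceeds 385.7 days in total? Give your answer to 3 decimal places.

0.167

P(X > s+t | X > s) = e^(−λ(s+t))/e^(−λs) = e^(−λt), independent of s = 85.7.
P(X > 300) = e^(−1.788) ≈ 0.167.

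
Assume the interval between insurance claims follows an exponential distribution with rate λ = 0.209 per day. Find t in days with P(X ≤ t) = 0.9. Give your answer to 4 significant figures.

11.02

Set 1 − e^(−λt) = 0.9, so t = −ln(0.1)/λ = 2.3026/0.209 ≈ 11.0172 days.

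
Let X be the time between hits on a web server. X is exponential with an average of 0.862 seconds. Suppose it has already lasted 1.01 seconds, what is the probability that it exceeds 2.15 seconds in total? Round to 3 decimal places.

0.266

The rate is λ = 1/0.862 = 1.16009 per second.
The exponential is memoryless, so the remaining time is again Exp(λ): the condition X > 1.01 is irrelevant.
P(X > 1.14) = e^(−1.3225) ≈ 0.266.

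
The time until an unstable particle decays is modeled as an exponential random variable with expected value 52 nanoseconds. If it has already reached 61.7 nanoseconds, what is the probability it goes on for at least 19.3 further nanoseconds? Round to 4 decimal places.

The rate is λ = 1/52 = 0.0192308 per nanosecond.
P(X > s+t | X > s) = e^(−λ(s+t))/e^(−λs) = e^(−λt), independent of s = 61.7.
P(X > 19.3) = e^(−0.37115) ≈ 0.6899.

0.6899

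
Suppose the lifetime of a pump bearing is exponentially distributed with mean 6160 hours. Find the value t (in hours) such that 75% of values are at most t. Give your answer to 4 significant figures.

The rate is λ = 1/6160 = 0.000162338 per hour.
Set 1 − e^(−λt) = 0.75, so t = −ln(0.25)/λ = 1.3863/0.000162338 ≈ 8539.57 hours.

8540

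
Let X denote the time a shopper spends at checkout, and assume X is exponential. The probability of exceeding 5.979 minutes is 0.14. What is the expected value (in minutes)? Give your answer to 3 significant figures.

3.04

e^(−λ·5.979) = 0.14 ⇒ λ = −ln(0.14)/5.979 = 0.328836.
Mean = 1/λ = 3.04103 minutes.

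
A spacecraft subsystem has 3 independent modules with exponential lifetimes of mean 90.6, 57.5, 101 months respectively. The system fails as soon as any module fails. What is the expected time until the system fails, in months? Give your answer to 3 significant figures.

The first failure time is exponential with rate Σλ_i = 1/90.6 + 1/57.5 + 1/101 = 0.0383298 per month.
E[min] = 1/Σλ = 1/0.0383298 = 26.0893 months.

26.1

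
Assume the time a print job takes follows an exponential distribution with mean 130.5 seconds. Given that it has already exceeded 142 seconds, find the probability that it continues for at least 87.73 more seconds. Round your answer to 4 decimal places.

The rate is λ = 1/130.5 = 0.00766284 per second.
P(X > s+t | X > s) = e^(−λ(s+t))/e^(−λs) = e^(−λt), independent of s = 142.
P(X > 87.73) = e^(−0.67226) ≈ 0.5106.

0.5106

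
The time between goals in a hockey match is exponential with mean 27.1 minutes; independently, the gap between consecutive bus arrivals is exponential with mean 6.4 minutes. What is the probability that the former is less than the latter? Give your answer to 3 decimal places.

0.191

λ_1 = 1/27.1 = 0.0369004, λ_2 = 1/6.4 = 0.15625.
For independent exponentials, P(the former < the latter) = λ_1/(λ_1+λ_2) = 0.0369004/0.19315 ≈ 0.191.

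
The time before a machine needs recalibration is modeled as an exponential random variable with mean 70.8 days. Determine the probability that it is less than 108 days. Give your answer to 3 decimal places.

0.782

The rate is λ = 1/70.8 = 0.0141243 per day.
P(X ≤ 108) = 1 − e^(−λ·108) = 1 − e^(−1.5254) ≈ 0.782.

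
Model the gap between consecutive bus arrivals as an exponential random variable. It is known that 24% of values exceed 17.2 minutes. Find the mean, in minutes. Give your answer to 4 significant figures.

12.05

e^(−λ·17.2) = 0.24 ⇒ λ = −ln(0.24)/17.2 = 0.0829719.
Mean = 1/λ = 12.0523 minutes.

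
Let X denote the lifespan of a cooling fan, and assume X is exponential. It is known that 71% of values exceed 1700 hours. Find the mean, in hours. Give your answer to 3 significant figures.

4960

e^(−λ·1700) = 0.71 ⇒ λ = −ln(0.71)/1700 = 0.000201465.
Mean = 1/λ = 4963.64 hours.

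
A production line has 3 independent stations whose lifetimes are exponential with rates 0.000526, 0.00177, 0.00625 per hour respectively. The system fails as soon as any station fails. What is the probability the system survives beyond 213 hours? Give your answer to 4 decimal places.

The time to first failure is exponential with rate Σλ = 0.000526 + 0.00177 + 0.00625 = 0.008546.
P(min > 213) = e^(−0.008546·213) = e^(−1.8203) ≈ 0.1620.

0.1620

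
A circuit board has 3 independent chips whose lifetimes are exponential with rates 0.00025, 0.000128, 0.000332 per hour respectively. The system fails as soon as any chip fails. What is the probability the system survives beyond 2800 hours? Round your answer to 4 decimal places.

The time to first failure is exponential with rate Σλ = 0.00025 + 0.000128 + 0.000332 = 0.00071.
P(min > 2800) = e^(−0.00071·2800) = e^(−1.988) ≈ 0.1370.

0.1370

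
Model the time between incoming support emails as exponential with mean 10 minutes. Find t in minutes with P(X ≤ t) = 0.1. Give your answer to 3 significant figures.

The rate is λ = 1/10 = 0.1 per minute.
Set 1 − e^(−λt) = 0.1, so t = −ln(0.9)/λ = 0.10536/0.1 ≈ 1.05361 minutes.

1.05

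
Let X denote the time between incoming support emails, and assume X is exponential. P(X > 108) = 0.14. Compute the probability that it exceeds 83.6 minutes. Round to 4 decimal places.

0.2183

e^(−λ·108) = 0.14 ⇒ λ = −ln(0.14)/108 = 0.0182047.
P(X > 83.6) = e^(−0.0182047·83.6) = e^(−1.5219) ≈ 0.2183.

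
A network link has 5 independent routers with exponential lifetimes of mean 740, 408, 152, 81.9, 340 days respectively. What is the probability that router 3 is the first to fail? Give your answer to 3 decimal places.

0.258

Rates: λ_i = 1/mean_i → 0.00135135, 0.00245098, 0.00657895, 0.01221, 0.00294118; Σλ = 0.0255325.
P(router 3 first) = λ_3/Σλ = 0.00657895/0.0255325 ≈ 0.258.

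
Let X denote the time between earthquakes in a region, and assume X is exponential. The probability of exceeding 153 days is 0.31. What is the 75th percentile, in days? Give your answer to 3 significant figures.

e^(−λ·153) = 0.31 ⇒ λ = −ln(0.31)/153 = 0.00765479.
75th percentile: 1 − e^(−λt) = 0.75, t = −ln(0.25)/λ = 181.102 days.

181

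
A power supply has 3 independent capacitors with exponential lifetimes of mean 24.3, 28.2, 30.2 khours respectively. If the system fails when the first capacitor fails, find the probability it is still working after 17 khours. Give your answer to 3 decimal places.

The first failure time is exponential with rate Σλ_i = 1/24.3 + 1/28.2 + 1/30.2 = 0.109726 per khour.
P(min > 17) = e^(−0.109726·17) = e^(−1.8653) ≈ 0.155.

0.155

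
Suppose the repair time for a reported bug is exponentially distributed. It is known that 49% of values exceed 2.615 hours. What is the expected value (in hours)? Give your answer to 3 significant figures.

3.67

e^(−λ·2.615) = 0.49 ⇒ λ = −ln(0.49)/2.615 = 0.272792.
Mean = 1/λ = 3.6658 hours.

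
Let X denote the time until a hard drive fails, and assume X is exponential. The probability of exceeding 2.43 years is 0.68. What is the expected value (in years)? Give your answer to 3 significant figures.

e^(−λ·2.43) = 0.68 ⇒ λ = −ln(0.68)/2.43 = 0.158709.
Mean = 1/λ = 6.30085 years.

6.30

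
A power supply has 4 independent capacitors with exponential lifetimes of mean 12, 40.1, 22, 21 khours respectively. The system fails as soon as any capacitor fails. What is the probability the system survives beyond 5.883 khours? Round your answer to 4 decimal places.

0.3059

The first failure time is exponential with rate Σλ_i = 1/12 + 1/40.1 + 1/22 + 1/21 = 0.201345 per khour.
P(min > 5.883) = e^(−0.201345·5.883) = e^(−1.1845) ≈ 0.3059.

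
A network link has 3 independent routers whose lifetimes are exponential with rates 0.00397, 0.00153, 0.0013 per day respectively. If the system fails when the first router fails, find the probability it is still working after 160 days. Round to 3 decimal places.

The time to first failure is exponential with rate Σλ = 0.00397 + 0.00153 + 0.0013 = 0.0068.
P(min > 160) = e^(−0.0068·160) = e^(−1.088) ≈ 0.337.

0.337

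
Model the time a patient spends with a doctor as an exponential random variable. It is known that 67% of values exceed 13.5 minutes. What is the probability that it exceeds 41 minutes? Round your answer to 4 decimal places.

e^(−λ·13.5) = 0.67 ⇒ λ = −ln(0.67)/13.5 = 0.029665.
P(X > 41) = e^(−0.029665·41) = e^(−1.2163) ≈ 0.2963.

0.2963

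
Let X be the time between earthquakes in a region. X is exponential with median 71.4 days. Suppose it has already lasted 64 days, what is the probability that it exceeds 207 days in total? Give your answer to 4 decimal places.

0.2495

For an exponential, median = ln(2)/λ, so λ = ln 2 / 71.4 = 0.00970794 per day.
The exponential is memoryless, so the remaining time is again Exp(λ): the condition X > 64 is irrelevant.
P(X > 143) = e^(−1.3882) ≈ 0.2495.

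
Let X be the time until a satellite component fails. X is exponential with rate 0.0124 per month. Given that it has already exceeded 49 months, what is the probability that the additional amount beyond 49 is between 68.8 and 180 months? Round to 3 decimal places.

0.319

Memoryless: the residual past 49 is again Exp(λ).
P(68.8 < residual < 180) = e^(−λ·68.8) − e^(−λ·180) = 0.42608 − 0.10731 ≈ 0.319.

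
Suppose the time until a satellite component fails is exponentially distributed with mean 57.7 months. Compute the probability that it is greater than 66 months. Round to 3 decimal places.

The rate is λ = 1/57.7 = 0.017331 per month.
P(X > 66) = e^(−λ·66) = e^(−1.1438) ≈ 0.319.

0.319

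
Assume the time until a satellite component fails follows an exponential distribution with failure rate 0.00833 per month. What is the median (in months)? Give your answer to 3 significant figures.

83.2

Set 1 − e^(−λt) = 0.5, so t = −ln(0.5)/λ = 0.69315/0.00833 ≈ 83.2109 months.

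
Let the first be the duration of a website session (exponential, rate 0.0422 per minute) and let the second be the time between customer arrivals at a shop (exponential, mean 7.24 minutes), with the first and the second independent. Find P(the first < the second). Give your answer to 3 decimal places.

λ_1 = 0.0422, λ_2 = 1/7.24 = 0.138122.
For independent exponentials, P(the first < the second) = λ_1/(λ_1+λ_2) = 0.0422/0.180322 ≈ 0.234.

0.234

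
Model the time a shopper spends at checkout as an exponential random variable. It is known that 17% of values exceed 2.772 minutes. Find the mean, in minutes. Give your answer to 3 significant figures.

1.56

e^(−λ·2.772) = 0.17 ⇒ λ = −ln(0.17)/2.772 = 0.639234.
Mean = 1/λ = 1.56437 minutes.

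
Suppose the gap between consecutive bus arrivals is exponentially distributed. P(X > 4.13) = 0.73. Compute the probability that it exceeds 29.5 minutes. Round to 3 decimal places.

0.106

e^(−λ·4.13) = 0.73 ⇒ λ = −ln(0.73)/4.13 = 0.0762011.
P(X > 29.5) = e^(−0.0762011·29.5) = e^(−2.2479) ≈ 0.106.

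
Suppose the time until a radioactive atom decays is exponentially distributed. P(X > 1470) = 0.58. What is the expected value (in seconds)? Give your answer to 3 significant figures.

e^(−λ·1470) = 0.58 ⇒ λ = −ln(0.58)/1470 = 0.000370563.
Mean = 1/λ = 2698.6 seconds.

2700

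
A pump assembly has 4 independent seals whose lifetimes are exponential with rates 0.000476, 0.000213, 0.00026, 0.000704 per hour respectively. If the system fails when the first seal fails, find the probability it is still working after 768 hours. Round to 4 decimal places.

The time to first failure is exponential with rate Σλ = 0.000476 + 0.000213 + 0.00026 + 0.000704 = 0.001653.
P(min > 768) = e^(−0.001653·768) = e^(−1.2695) ≈ 0.2810.

0.2810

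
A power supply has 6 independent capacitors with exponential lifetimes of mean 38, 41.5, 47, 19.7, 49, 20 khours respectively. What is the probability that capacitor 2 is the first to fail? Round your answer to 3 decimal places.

0.125

Rates: λ_i = 1/mean_i → 0.0263158, 0.0240964, 0.0212766, 0.0507614, 0.0204082, 0.05; Σλ = 0.192858.
P(capacitor 2 first) = λ_2/Σλ = 0.0240964/0.192858 ≈ 0.125.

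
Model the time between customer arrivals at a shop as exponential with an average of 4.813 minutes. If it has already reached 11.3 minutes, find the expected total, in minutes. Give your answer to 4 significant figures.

The rate is λ = 1/4.813 = 0.207771 per minute.
By memorylessness, E[X | X > 11.3] = 11.3 + 1/λ = 11.3 + 4.813 = 16.113 minutes.

16.11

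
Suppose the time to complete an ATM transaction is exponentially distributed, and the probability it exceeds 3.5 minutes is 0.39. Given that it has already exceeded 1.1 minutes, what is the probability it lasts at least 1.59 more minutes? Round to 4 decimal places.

From e^(−λ·3.5) = 0.39, λ = −ln(0.39)/3.5 = 0.269031.
Memoryless: P(X > 1.1+1.59 | X > 1.1) = P(X > 1.59) = e^(−0.269031·1.59) ≈ 0.6520.

0.6520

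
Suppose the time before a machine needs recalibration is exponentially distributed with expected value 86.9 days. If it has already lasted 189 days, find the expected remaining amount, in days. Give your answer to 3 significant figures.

86.9

The rate is λ = 1/86.9 = 0.0115075 per day.
By memorylessness, the remaining amount past any threshold is again Exp(λ) with mean 1/λ = 86.9 days.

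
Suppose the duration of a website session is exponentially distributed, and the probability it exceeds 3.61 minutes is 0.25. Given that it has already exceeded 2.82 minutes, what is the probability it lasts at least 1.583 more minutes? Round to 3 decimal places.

0.544

From e^(−λ·3.61) = 0.25, λ = −ln(0.25)/3.61 = 0.384015.
Memoryless: P(X > 2.82+1.583 | X > 2.82) = P(X > 1.583) = e^(−0.384015·1.583) ≈ 0.544.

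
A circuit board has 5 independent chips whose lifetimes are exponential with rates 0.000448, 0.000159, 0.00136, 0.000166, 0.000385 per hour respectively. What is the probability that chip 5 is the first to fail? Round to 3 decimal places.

0.153

The time to first failure is exponential with rate Σλ = 0.000448 + 0.000159 + 0.00136 + 0.000166 + 0.000385 = 0.002518.
P(chip 5 first) = λ_5/Σλ = 0.000385/0.002518 ≈ 0.153.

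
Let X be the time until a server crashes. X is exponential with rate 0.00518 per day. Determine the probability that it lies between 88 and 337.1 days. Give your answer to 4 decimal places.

P(88 < X < 337.1) = e^(−λ·88) − e^(−λ·337.1) = 0.63392 − 0.17444 ≈ 0.4595.

0.4595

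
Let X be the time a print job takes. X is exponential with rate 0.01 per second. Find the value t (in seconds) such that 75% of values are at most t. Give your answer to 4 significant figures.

Set 1 − e^(−λt) = 0.75, so t = −ln(0.25)/λ = 1.3863/0.01 ≈ 138.629 seconds.

138.6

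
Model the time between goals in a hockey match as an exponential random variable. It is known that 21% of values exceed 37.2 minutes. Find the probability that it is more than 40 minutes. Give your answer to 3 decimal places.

e^(−λ·37.2) = 0.21 ⇒ λ = −ln(0.21)/37.2 = 0.0419529.
P(X > 40) = e^(−0.0419529·40) = e^(−1.6781) ≈ 0.187.

0.187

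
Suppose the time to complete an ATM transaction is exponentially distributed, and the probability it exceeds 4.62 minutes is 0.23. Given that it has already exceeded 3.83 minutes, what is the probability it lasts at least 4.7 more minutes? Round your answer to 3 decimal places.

0.224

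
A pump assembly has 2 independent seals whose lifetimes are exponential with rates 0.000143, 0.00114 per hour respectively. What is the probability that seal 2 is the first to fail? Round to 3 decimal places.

0.889

The time to first failure is exponential with rate Σλ = 0.000143 + 0.00114 = 0.001283.
P(seal 2 first) = λ_2/Σλ = 0.00114/0.001283 ≈ 0.889.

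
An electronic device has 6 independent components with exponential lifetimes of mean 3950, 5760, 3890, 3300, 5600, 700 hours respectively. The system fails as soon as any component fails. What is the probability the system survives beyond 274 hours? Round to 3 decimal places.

0.491

The first failure time is exponential with rate Σλ_i = 1/3950 + 1/5760 + 1/3890 + 1/3300 + 1/5600 + 1/700 = 0.00259402 per hour.
P(min > 274) = e^(−0.00259402·274) = e^(−0.71076) ≈ 0.491.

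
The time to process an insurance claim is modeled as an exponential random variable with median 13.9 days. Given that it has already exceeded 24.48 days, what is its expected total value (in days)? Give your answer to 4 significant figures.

For an exponential, median = ln(2)/λ, so λ = ln 2 / 13.9 = 0.0498667 per day.
By memorylessness, E[X | X > 24.48] = 24.48 + 1/λ = 24.48 + 20.0535 = 44.5335 days.

44.53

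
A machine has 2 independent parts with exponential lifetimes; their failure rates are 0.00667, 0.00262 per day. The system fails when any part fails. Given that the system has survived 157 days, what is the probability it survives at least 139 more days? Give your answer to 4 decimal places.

Time to first failure ~ Exp(Σλ) with Σλ = 0.00929.
By memorylessness, P(T > 157+139 | T > 157) = P(T > 139) = e^(−0.00929·139) ≈ 0.2749.

0.2749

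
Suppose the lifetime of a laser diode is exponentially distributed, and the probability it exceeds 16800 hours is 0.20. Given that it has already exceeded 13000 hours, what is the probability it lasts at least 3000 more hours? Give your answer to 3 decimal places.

0.750

From e^(−λ·16800) = 0.20, λ = −ln(0.20)/16800 = 0.0000957999.
Memoryless: P(X > 13000+3000 | X > 13000) = P(X > 3000) = e^(−0.0000957999·3000) ≈ 0.750.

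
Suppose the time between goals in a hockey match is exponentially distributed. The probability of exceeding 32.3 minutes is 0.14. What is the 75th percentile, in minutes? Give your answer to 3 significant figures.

e^(−λ·32.3) = 0.14 ⇒ λ = −ln(0.14)/32.3 = 0.0608704.
75th percentile: 1 − e^(−λt) = 0.75, t = −ln(0.25)/λ = 22.7745 minutes.

22.8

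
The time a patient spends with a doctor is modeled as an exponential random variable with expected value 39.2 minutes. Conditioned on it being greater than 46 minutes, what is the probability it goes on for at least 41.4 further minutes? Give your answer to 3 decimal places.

0.348

The rate is λ = 1/39.2 = 0.0255102 per minute.
The exponential is memoryless, so the remaining time is again Exp(λ): the condition X > 46 is irrelevant.
P(X > 41.4) = e^(−1.0561) ≈ 0.348.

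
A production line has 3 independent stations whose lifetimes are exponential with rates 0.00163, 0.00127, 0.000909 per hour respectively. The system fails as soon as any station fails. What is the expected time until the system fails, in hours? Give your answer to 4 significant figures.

262.5

The time to first failure is exponential with rate Σλ = 0.00163 + 0.00127 + 0.000909 = 0.003809.
E[min] = 1/Σλ = 1/0.003809 = 262.536 hours.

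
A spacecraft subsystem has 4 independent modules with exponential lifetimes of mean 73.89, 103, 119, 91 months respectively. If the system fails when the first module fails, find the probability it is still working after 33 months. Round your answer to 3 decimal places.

The first failure time is exponential with rate Σλ_i = 1/73.89 + 1/103 + 1/119 + 1/91 = 0.0426347 per month.
P(min > 33) = e^(−0.0426347·33) = e^(−1.4069) ≈ 0.245.

0.245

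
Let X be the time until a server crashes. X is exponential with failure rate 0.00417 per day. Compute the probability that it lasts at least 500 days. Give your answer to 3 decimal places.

P(X > 500) = e^(−λ·500) = e^(−2.085) ≈ 0.124.

0.124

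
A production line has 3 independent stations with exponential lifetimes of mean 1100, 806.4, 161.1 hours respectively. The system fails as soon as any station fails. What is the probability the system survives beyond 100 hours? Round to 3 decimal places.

The first failure time is exponential with rate Σλ_i = 1/1100 + 1/806.4 + 1/161.1 = 0.00835649 per hour.
P(min > 100) = e^(−0.00835649·100) = e^(−0.83565) ≈ 0.434.

0.434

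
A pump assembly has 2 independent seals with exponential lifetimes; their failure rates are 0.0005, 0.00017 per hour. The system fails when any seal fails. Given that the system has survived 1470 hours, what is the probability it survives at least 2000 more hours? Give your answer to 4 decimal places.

Time to first failure ~ Exp(Σλ) with Σλ = 0.00067.
By memorylessness, P(T > 1470+2000 | T > 1470) = P(T > 2000) = e^(−0.00067·2000) ≈ 0.2618.

0.2618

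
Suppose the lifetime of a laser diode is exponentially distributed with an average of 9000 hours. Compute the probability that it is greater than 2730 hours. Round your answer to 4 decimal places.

The rate is λ = 1/9000 = 0.000111111 per hour.
P(X > 2730) = e^(−λ·2730) = e^(−0.30333) ≈ 0.7384.

0.7384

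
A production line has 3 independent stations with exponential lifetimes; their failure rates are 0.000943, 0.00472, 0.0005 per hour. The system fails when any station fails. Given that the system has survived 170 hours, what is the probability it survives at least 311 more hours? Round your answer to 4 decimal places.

0.1471

Time to first failure ~ Exp(Σλ) with Σλ = 0.006163.
By memorylessness, P(T > 170+311 | T > 170) = P(T > 311) = e^(−0.006163·311) ≈ 0.1471.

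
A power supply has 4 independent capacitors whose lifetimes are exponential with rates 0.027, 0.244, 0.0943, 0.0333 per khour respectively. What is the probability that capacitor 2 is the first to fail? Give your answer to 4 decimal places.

The time to first failure is exponential with rate Σλ = 0.027 + 0.244 + 0.0943 + 0.0333 = 0.3986.
P(capacitor 2 first) = λ_2/Σλ = 0.244/0.3986 ≈ 0.6121.

0.6121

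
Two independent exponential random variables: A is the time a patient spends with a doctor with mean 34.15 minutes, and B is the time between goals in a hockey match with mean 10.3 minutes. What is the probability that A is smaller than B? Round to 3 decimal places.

λ_1 = 1/34.15 = 0.0292826, λ_2 = 1/10.3 = 0.0970874.
For independent exponentials, P(A < B) = λ_1/(λ_1+λ_2) = 0.0292826/0.12637 ≈ 0.232.

0.232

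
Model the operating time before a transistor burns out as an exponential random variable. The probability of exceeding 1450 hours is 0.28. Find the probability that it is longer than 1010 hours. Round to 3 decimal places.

e^(−λ·1450) = 0.28 ⇒ λ = −ln(0.28)/1450 = 0.000877907.
P(X > 1010) = e^(−0.000877907·1010) = e^(−0.88669) ≈ 0.412.

0.412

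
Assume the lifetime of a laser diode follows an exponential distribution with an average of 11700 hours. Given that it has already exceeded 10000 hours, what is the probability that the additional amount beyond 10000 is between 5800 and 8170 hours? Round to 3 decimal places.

The rate is λ = 1/11700 = 0.0000854701 per hour.
Memoryless: the residual past 10000 is again Exp(λ).
P(5800 < residual < 8170) = e^(−λ·5800) − e^(−λ·8170) = 0.60913 − 0.49743 ≈ 0.112.

0.112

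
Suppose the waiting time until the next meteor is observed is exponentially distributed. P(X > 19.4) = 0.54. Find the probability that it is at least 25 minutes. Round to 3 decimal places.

e^(−λ·19.4) = 0.54 ⇒ λ = −ln(0.54)/19.4 = 0.0317622.
P(X > 25) = e^(−0.0317622·25) = e^(−0.79405) ≈ 0.452.

0.452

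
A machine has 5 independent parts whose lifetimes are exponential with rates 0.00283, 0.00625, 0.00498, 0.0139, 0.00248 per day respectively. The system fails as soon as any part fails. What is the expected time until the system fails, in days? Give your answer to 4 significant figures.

The time to first failure is exponential with rate Σλ = 0.00283 + 0.00625 + 0.00498 + 0.0139 + 0.00248 = 0.03044.
E[min] = 1/Σλ = 1/0.03044 = 32.8515 days.

32.85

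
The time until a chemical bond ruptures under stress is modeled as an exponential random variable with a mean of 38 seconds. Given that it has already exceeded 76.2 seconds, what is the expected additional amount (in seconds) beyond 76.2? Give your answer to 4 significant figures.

38.00

The rate is λ = 1/38 = 0.0263158 per second.
By memorylessness, the remaining amount past any threshold is again Exp(λ) with mean 1/λ = 38 seconds.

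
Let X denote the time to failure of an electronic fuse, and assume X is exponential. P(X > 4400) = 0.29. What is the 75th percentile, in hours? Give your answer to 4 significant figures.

4928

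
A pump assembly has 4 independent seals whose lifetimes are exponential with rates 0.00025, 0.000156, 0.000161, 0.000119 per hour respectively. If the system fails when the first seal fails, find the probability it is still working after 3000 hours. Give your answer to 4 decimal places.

The time to first failure is exponential with rate Σλ = 0.00025 + 0.000156 + 0.000161 + 0.000119 = 0.000686.
P(min > 3000) = e^(−0.000686·3000) = e^(−2.058) ≈ 0.1277.

0.1277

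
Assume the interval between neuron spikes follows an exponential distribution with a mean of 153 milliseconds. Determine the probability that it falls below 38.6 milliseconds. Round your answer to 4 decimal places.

0.2230

The rate is λ = 1/153 = 0.00653595 per millisecond.
P(X ≤ 38.6) = 1 − e^(−λ·38.6) = 1 − e^(−0.25229) ≈ 0.2230.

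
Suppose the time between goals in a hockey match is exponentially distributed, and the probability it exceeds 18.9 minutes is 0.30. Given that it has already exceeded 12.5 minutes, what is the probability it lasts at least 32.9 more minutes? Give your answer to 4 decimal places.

From e^(−λ·18.9) = 0.30, λ = −ln(0.30)/18.9 = 0.0637023.
Memoryless: P(X > 12.5+32.9 | X > 12.5) = P(X > 32.9) = e^(−0.0637023·32.9) ≈ 0.1230.

0.1230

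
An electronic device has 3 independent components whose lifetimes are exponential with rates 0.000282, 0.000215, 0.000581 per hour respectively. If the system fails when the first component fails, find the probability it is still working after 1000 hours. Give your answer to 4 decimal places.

0.3403

The time to first failure is exponential with rate Σλ = 0.000282 + 0.000215 + 0.000581 = 0.001078.
P(min > 1000) = e^(−0.001078·1000) = e^(−1.078) ≈ 0.3403.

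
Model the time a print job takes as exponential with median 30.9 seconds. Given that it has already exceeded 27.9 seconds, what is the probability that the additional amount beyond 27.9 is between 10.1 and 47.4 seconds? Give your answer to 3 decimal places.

For an exponential, median = ln(2)/λ, so λ = ln 2 / 30.9 = 0.0224319 per second.
Memoryless: the residual past 27.9 is again Exp(λ).
P(10.1 < residual < 47.4) = e^(−λ·10.1) − e^(−λ·47.4) = 0.79727 − 0.34532 ≈ 0.452.

0.452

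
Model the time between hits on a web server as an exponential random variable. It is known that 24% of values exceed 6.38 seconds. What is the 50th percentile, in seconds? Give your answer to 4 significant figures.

3.099

e^(−λ·6.38) = 0.24 ⇒ λ = −ln(0.24)/6.38 = 0.223686.
50th percentile: 1 − e^(−λt) = 0.5, t = −ln(0.5)/λ = 3.09875 seconds.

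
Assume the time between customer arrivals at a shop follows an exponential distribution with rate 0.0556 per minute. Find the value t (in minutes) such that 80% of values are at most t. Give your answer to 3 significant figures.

28.9

Set 1 − e^(−λt) = 0.8, so t = −ln(0.2)/λ = 1.6094/0.0556 ≈ 28.9467 minutes.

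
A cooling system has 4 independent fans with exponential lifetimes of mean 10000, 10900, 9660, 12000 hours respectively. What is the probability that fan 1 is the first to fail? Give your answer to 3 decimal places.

0.264

Rates: λ_i = 1/mean_i → 0.0001, 0.0000917431, 0.00010352, 0.0000833333; Σλ = 0.000378596.
P(fan 1 first) = λ_1/Σλ = 0.0001/0.000378596 ≈ 0.264.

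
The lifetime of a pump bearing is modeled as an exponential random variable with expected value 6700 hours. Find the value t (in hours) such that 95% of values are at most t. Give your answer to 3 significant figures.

20100

The rate is λ = 1/6700 = 0.000149254 per hour.
Set 1 − e^(−λt) = 0.95, so t = −ln(0.05)/λ = 2.9957/0.000149254 ≈ 20071.4 hours.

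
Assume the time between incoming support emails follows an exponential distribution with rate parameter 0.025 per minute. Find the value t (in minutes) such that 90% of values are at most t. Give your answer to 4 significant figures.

92.10

Set 1 − e^(−λt) = 0.9, so t = −ln(0.1)/λ = 2.3026/0.025 ≈ 92.1034 minutes.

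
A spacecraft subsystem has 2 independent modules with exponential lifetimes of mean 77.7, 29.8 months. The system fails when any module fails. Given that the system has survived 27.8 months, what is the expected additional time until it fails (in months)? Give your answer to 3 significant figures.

First-failure rate Σλ = 1/77.7 + 1/29.8 = 0.0464271.
By memorylessness the expected residual is 1/Σλ = 21.5392 months, regardless of the 27.8 already elapsed.

21.5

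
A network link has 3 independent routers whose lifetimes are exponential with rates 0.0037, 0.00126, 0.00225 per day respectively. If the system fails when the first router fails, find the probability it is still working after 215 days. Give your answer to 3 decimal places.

0.212

The time to first failure is exponential with rate Σλ = 0.0037 + 0.00126 + 0.00225 = 0.00721.
P(min > 215) = e^(−0.00721·215) = e^(−1.5502) ≈ 0.212.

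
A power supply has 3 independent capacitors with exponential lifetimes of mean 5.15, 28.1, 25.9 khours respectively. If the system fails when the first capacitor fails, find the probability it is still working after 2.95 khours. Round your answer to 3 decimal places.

0.453

The first failure time is exponential with rate Σλ_i = 1/5.15 + 1/28.1 + 1/25.9 = 0.268372 per khour.
P(min > 2.95) = e^(−0.268372·2.95) = e^(−0.7917) ≈ 0.453.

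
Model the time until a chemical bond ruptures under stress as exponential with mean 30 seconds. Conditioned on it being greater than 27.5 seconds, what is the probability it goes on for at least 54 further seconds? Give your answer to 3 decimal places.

0.165

The rate is λ = 1/30 = 0.0333333 per second.
The exponential is memoryless, so the remaining time is again Exp(λ): the condition X > 27.5 is irrelevant.
P(X > 54) = e^(−1.8) ≈ 0.165.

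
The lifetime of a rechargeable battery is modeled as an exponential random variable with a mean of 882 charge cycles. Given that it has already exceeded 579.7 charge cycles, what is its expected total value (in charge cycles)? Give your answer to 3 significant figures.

The rate is λ = 1/882 = 0.00113379 per charge cycle.
By memorylessness, E[X | X > 579.7] = 579.7 + 1/λ = 579.7 + 882 = 1461.7 charge cycles.

1460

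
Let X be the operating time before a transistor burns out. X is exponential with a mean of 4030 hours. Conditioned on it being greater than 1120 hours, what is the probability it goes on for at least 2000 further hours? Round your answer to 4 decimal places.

0.6088

The rate is λ = 1/4030 = 0.000248139 per hour.
By the memoryless property, P(X > 1120+2000 | X > 1120) = P(X > 2000).
P(X > 2000) = e^(−0.49628) ≈ 0.6088.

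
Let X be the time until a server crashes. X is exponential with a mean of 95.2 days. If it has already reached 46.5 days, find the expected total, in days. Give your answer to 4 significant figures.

The rate is λ = 1/95.2 = 0.0105042 per day.
By memorylessness, E[X | X > 46.5] = 46.5 + 1/λ = 46.5 + 95.2 = 141.7 days.

141.7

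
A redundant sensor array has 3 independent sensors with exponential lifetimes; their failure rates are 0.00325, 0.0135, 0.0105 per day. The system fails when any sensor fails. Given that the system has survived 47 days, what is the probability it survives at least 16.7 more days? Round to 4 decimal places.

0.6344

Time to first failure ~ Exp(Σλ) with Σλ = 0.02725.
By memorylessness, P(T > 47+16.7 | T > 47) = P(T > 16.7) = e^(−0.02725·16.7) ≈ 0.6344.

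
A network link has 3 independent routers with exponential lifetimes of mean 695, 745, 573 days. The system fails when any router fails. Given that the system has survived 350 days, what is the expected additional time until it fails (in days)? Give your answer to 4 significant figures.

First-failure rate Σλ = 1/695 + 1/745 + 1/573 = 0.00452633.
By memorylessness the expected residual is 1/Σλ = 220.929 days, regardless of the 350 already elapsed.

220.9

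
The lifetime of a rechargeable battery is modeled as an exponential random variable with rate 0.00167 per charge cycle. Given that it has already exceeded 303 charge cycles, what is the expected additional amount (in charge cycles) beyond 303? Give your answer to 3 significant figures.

599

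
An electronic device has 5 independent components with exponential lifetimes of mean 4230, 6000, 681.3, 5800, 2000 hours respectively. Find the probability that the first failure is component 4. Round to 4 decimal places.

0.0678

Rates: λ_i = 1/mean_i → 0.000236407, 0.000166667, 0.00146778, 0.000172414, 0.0005; Σλ = 0.00254327.
P(component 4 first) = λ_4/Σλ = 0.000172414/0.00254327 ≈ 0.0678.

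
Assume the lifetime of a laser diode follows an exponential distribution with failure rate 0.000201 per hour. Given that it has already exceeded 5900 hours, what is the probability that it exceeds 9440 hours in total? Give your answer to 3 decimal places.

0.491

The exponential is memoryless, so the remaining time is again Exp(λ): the condition X > 5900 is irrelevant.
P(X > 3540) = e^(−0.71154) ≈ 0.491.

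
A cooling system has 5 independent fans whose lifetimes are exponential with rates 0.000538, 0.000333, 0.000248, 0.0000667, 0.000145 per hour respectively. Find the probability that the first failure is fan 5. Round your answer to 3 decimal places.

The time to first failure is exponential with rate Σλ = 0.000538 + 0.000333 + 0.000248 + 0.0000667 + 0.000145 = 0.0013307.
P(fan 5 first) = λ_5/Σλ = 0.000145/0.0013307 ≈ 0.109.

0.109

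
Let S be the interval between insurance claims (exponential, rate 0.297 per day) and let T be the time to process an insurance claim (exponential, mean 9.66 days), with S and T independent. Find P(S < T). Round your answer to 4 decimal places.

λ_1 = 0.297, λ_2 = 1/9.66 = 0.10352.
For independent exponentials, P(S < T) = λ_1/(λ_1+λ_2) = 0.297/0.40052 ≈ 0.7415.

0.7415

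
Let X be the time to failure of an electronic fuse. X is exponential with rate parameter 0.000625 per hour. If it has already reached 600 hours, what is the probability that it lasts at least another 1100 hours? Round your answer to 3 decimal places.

0.503

The exponential is memoryless, so the remaining time is again Exp(λ): the condition X > 600 is irrelevant.
P(X > 1100) = e^(−0.6875) ≈ 0.503.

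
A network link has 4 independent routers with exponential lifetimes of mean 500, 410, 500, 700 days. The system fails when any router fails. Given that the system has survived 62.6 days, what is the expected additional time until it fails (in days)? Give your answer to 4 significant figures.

127.1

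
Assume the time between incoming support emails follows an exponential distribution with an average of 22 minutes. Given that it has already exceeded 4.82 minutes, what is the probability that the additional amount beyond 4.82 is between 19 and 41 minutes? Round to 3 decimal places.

The rate is λ = 1/22 = 0.0454545 per minute.
Memoryless: the residual past 4.82 is again Exp(λ).
P(19 < residual < 41) = e^(−λ·19) − e^(−λ·41) = 0.42163 − 0.15511 ≈ 0.267.

0.267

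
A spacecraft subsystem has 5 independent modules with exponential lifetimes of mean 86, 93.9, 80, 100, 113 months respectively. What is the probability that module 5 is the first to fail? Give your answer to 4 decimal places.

0.1650

Rates: λ_i = 1/mean_i → 0.0116279, 0.0106496, 0.0125, 0.01, 0.00884956; Σλ = 0.0536271.
P(module 5 first) = λ_5/Σλ = 0.00884956/0.0536271 ≈ 0.1650.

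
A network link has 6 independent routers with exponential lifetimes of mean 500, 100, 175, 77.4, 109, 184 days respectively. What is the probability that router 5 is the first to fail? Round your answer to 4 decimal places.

Rates: λ_i = 1/mean_i → 0.002, 0.01, 0.00571429, 0.0129199, 0.00917431, 0.00543478; Σλ = 0.0452433.
P(router 5 first) = λ_5/Σλ = 0.00917431/0.0452433 ≈ 0.2028.

0.2028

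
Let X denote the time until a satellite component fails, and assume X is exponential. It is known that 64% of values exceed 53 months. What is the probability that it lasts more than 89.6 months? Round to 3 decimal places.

e^(−λ·53) = 0.64 ⇒ λ = −ln(0.64)/53 = 0.00842051.
P(X > 89.6) = e^(−0.00842051·89.6) = e^(−0.75448) ≈ 0.470.

0.470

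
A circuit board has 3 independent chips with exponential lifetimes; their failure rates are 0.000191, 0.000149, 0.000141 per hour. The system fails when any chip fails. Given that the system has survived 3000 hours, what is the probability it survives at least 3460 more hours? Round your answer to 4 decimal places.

0.1893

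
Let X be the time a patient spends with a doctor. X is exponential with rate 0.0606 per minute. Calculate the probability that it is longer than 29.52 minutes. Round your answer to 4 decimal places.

0.1671

P(X > 29.52) = e^(−λ·29.52) = e^(−1.7889) ≈ 0.1671.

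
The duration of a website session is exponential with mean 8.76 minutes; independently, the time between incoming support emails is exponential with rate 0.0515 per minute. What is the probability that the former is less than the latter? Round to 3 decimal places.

λ_1 = 1/8.76 = 0.114155, λ_2 = 0.0515.
For independent exponentials, P(the former < the latter) = λ_1/(λ_1+λ_2) = 0.114155/0.165655 ≈ 0.689.

0.689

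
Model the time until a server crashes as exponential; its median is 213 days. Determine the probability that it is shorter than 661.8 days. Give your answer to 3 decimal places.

For an exponential, median = ln(2)/λ, so λ = ln 2 / 213 = 0.00325421 per day.
P(X ≤ 661.8) = 1 − e^(−λ·661.8) = 1 − e^(−2.1536) ≈ 0.884.

0.884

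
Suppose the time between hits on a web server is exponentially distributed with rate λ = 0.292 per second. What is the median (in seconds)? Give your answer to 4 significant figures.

Set 1 − e^(−λt) = 0.5, so t = −ln(0.5)/λ = 0.69315/0.292 ≈ 2.37379 seconds.

2.374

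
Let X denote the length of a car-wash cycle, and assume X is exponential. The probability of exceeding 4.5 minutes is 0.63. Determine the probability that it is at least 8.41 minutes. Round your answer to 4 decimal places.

0.4217

e^(−λ·4.5) = 0.63 ⇒ λ = −ln(0.63)/4.5 = 0.102675.
P(X > 8.41) = e^(−0.102675·8.41) = e^(−0.86349) ≈ 0.4217.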